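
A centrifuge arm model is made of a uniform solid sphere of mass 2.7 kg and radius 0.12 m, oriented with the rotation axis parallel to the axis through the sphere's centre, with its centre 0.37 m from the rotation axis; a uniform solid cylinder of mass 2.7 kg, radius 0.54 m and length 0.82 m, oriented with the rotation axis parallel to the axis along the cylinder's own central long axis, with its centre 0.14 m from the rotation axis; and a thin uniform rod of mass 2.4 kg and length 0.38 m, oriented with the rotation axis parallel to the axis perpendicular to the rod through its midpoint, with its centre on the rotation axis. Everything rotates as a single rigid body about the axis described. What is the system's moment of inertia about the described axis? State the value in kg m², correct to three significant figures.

0.861

Solid sphere: I_cm = (2/5)MR² = (2/5)(2.7)(0.12)² = 0.015552 kg m²; centre at d = 0.37 m, so I = I_cm + Md² gives I = 0.015552 + (2.7)(0.37)² = 0.38518 kg m².
Solid cylinder: I_cm = (1/2)MR² = (1/2)(2.7)(0.54)² = 0.39366 kg m²; centre at d = 0.14 m, so I = I_cm + Md² gives I = 0.39366 + (2.7)(0.14)² = 0.44658 kg m².
Thin rod: I_cm = (1/12)ML² = (1/12)(2.4)(0.38)² = 0.02888 kg m²; axis through the centre, so I = 0.02888 kg m².
Total I = 0.38518 + 0.44658 + 0.02888 = 0.86064 kg m².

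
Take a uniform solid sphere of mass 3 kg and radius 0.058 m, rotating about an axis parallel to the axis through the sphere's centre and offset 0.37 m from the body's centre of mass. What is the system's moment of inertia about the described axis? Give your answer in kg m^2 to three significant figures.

0.415

I_cm = (2/5)MR² = (2/5)(3)(0.058)² = 0.0040368 kg m^2; centre at d = 0.37 m, so the parallel axis theorem gives I = 0.0040368 + (3)(0.37)² = 0.41474 kg m^2.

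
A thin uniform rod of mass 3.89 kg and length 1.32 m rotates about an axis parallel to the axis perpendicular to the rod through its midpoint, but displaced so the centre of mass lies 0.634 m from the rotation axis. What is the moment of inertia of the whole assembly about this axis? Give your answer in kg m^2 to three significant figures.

I_cm = (1/12)ML² = (1/12)(3.89)(1.32)² = 0.56483 kg m^2; centre at d = 0.634 m, so the parallel axis theorem gives I = 0.56483 + (3.89)(0.634)² = 2.1284 kg m^2.

2.13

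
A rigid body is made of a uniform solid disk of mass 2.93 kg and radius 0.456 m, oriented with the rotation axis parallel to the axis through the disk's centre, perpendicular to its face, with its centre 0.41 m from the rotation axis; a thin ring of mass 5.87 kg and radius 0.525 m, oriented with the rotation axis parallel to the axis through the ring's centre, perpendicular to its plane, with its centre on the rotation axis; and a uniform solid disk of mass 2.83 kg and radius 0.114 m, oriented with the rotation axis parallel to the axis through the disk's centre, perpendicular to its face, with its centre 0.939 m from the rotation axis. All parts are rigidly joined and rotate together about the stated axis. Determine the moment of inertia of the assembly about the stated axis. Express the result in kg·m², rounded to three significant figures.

Solid disk: I_cm = (1/2)MR² = (1/2)(2.93)(0.456)² = 0.30463 kg·m²; centre at d = 0.41 m, so I = I_cm + Md² gives I = 0.30463 + (2.93)(0.41)² = 0.79716 kg·m².
Thin ring: I_cm = MR² = (5.87)(0.525)² = 1.6179 kg·m²; axis through the centre, so I = 1.6179 kg·m².
Solid disk: I_cm = (1/2)MR² = (1/2)(2.83)(0.114)² = 0.018389 kg·m²; centre at d = 0.939 m, so I = I_cm + Md² gives I = 0.018389 + (2.83)(0.939)² = 2.5137 kg·m².
Total I = 0.79716 + 1.6179 + 2.5137 = 4.9287 kg·m².

4.93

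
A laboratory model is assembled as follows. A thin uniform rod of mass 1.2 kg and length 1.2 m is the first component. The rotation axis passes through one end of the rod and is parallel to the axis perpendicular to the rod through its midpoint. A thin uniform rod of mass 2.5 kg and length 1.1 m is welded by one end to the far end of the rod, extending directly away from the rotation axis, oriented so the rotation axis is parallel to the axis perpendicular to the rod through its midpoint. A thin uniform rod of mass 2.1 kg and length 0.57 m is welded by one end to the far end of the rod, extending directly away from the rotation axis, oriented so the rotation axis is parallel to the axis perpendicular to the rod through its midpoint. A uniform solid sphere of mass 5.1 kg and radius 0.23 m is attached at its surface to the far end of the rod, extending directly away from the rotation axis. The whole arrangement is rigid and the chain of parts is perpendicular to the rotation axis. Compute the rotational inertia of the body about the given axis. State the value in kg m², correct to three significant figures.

71.7

Thin rod: I_cm = (1/12)ML² = (1/12)(1.2)(1.2)² = 0.144 kg m²; centre at d = 0.6 m, so the parallel axis theorem gives I = 0.144 + (1.2)(0.6)² = 0.576 kg m².
Thin rod: I_cm = (1/12)ML² = (1/12)(2.5)(1.1)² = 0.25208 kg m²; centre at d = 0.6 + 0.6 + 0.55 = 1.75 m, so the parallel axis theorem gives I = 0.25208 + (2.5)(1.75)² = 7.9083 kg m².
Thin rod: I_cm = (1/12)ML² = (1/12)(2.1)(0.57)² = 0.056857 kg m²; centre at d = 0.6 + 0.6 + 0.55 + 0.55 + 0.285 = 2.585 m, so the parallel axis theorem gives I = 0.056857 + (2.1)(2.585)² = 14.09 kg m².
Solid sphere: I_cm = (2/5)MR² = (2/5)(5.1)(0.23)² = 0.10792 kg m²; centre at d = 0.6 + 0.6 + 0.55 + 0.55 + 0.285 + 0.285 + 0.23 = 3.1 m, so the parallel axis theorem gives I = 0.10792 + (5.1)(3.1)² = 49.119 kg m².
Total I = 0.576 + 7.9083 + 14.09 + 49.119 = 71.693 kg m².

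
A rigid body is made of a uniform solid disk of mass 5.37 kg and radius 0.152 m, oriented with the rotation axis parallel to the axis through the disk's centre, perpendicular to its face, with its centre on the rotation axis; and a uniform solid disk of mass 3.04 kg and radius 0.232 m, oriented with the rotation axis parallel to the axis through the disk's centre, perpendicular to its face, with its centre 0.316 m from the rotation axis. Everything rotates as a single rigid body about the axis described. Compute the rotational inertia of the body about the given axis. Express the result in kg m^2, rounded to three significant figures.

Solid disk: I_cm = (1/2)MR² = (1/2)(5.37)(0.152)² = 0.062034 kg m^2; axis through the centre, so I = 0.062034 kg m^2.
Solid disk: I_cm = (1/2)MR² = (1/2)(3.04)(0.232)² = 0.081812 kg m^2; centre at d = 0.316 m, so the parallel axis theorem gives I = 0.081812 + (3.04)(0.316)² = 0.38537 kg m^2.
Total I = 0.062034 + 0.38537 = 0.44741 kg m^2.

0.447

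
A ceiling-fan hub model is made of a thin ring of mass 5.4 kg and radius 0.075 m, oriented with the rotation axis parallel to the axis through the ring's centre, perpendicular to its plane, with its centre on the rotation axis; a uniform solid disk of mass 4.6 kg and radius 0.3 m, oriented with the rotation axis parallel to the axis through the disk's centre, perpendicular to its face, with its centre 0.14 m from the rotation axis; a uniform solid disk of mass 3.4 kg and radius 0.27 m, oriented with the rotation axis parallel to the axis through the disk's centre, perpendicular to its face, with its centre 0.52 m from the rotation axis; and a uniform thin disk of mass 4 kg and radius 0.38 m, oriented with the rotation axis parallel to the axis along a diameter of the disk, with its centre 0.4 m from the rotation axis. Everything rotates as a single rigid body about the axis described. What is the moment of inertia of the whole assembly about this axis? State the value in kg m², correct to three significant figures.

2.16

Thin ring: I_cm = MR² = (5.4)(0.075)² = 0.030375 kg m²; axis through the centre, so I = 0.030375 kg m².
Solid disk: I_cm = (1/2)MR² = (1/2)(4.6)(0.3)² = 0.207 kg m²; centre at d = 0.14 m, so I = I_cm + Md² gives I = 0.207 + (4.6)(0.14)² = 0.29716 kg m².
Solid disk: I_cm = (1/2)MR² = (1/2)(3.4)(0.27)² = 0.12393 kg m²; centre at d = 0.52 m, so I = I_cm + Md² gives I = 0.12393 + (3.4)(0.52)² = 1.0433 kg m².
Thin disk: I_cm = (1/4)MR² = (1/4)(4)(0.38)² = 0.1444 kg m²; centre at d = 0.4 m, so I = I_cm + Md² gives I = 0.1444 + (4)(0.4)² = 0.7844 kg m².
Total I = 0.030375 + 0.29716 + 1.0433 + 0.7844 = 2.1552 kg m².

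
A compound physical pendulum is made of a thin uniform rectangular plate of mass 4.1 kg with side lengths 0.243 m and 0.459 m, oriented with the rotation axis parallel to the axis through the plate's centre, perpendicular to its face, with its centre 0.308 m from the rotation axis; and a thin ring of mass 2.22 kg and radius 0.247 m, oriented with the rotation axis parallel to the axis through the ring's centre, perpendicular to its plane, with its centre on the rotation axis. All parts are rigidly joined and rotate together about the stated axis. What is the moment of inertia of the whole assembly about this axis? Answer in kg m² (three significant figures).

0.617

Rectangular plate: I_cm = (1/12)M(a²+b²) = (1/12)(4.1)[(0.243)² + (0.459)²] = 0.092158 kg m²; centre at d = 0.308 m, so I = I_cm + Md² gives I = 0.092158 + (4.1)(0.308)² = 0.4811 kg m².
Thin ring: I_cm = MR² = (2.22)(0.247)² = 0.13544 kg m²; axis through the centre, so I = 0.13544 kg m².
Total I = 0.4811 + 0.13544 = 0.61654 kg m².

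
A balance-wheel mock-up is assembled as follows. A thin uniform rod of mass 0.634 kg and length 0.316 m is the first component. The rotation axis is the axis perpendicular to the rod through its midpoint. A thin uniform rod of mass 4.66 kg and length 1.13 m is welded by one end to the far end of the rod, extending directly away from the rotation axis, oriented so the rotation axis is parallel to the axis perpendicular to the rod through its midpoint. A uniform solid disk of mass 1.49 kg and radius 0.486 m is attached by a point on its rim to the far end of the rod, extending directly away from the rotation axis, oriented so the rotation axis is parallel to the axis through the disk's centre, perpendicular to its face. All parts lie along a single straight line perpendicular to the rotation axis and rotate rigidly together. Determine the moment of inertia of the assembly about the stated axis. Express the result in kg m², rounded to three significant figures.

Thin rod: I_cm = (1/12)ML² = (1/12)(0.634)(0.316)² = 0.0052757 kg m²; axis through the centre, so I = 0.0052757 kg m².
Thin rod: I_cm = (1/12)ML² = (1/12)(4.66)(1.13)² = 0.49586 kg m²; centre at d = 0.158 + 0.565 = 0.723 m, so I = I_cm + Md² gives I = 0.49586 + (4.66)(0.723)² = 2.9318 kg m².
Solid disk: I_cm = (1/2)MR² = (1/2)(1.49)(0.486)² = 0.17597 kg m²; centre at d = 0.158 + 0.565 + 0.565 + 0.486 = 1.774 m, so I = I_cm + Md² gives I = 0.17597 + (1.49)(1.774)² = 4.8651 kg m².
Total I = 0.0052757 + 2.9318 + 4.8651 = 7.8022 kg m².

7.80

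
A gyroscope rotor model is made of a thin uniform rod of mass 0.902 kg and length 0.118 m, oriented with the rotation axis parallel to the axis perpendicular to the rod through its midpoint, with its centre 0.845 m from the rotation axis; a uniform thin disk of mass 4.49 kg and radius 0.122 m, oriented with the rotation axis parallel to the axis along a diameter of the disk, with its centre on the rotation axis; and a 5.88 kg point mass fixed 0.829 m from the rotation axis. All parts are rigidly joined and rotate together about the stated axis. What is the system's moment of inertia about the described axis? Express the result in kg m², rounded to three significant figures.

Thin rod: I_cm = (1/12)ML² = (1/12)(0.902)(0.118)² = 0.0010466 kg m²; centre at d = 0.845 m, so I = I_cm + Md² gives I = 0.0010466 + (0.902)(0.845)² = 0.6451 kg m².
Thin disk: I_cm = (1/4)MR² = (1/4)(4.49)(0.122)² = 0.016707 kg m²; axis through the centre, so I = 0.016707 kg m².
Point mass: I_cm = 0; centre at d = 0.829 m, so I = I_cm + Md² gives I = 0 + (5.88)(0.829)² = 4.041 kg m².
Total I = 0.6451 + 0.016707 + 4.041 = 4.7028 kg m².

4.70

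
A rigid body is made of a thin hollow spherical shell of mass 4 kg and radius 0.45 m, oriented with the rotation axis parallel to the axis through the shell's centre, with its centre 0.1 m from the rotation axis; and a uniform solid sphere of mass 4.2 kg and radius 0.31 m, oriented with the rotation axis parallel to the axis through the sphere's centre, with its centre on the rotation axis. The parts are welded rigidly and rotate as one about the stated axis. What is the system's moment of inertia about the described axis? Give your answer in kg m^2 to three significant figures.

Spherical shell: I_cm = (2/3)MR² = (2/3)(4)(0.45)² = 0.54 kg m^2; centre at d = 0.1 m, so the parallel axis theorem gives I = 0.54 + (4)(0.1)² = 0.58 kg m^2.
Solid sphere: I_cm = (2/5)MR² = (2/5)(4.2)(0.31)² = 0.16145 kg m^2; axis through the centre, so I = 0.16145 kg m^2.
Total I = 0.58 + 0.16145 = 0.74145 kg m^2.

0.741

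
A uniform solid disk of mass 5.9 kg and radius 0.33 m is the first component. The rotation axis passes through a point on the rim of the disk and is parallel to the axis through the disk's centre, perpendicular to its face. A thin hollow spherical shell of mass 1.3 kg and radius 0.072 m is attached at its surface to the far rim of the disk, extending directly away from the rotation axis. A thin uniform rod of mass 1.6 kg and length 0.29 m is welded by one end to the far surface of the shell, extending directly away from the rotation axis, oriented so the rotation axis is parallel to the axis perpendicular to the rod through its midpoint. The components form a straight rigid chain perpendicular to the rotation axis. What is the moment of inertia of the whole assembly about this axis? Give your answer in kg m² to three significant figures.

Solid disk: I_cm = (1/2)MR² = (1/2)(5.9)(0.33)² = 0.32126 kg m²; centre at d = 0.33 m, so I = I_cm + Md² gives I = 0.32126 + (5.9)(0.33)² = 0.96377 kg m².
Spherical shell: I_cm = (2/3)MR² = (2/3)(1.3)(0.072)² = 0.0044928 kg m²; centre at d = 0.33 + 0.33 + 0.072 = 0.732 m, so I = I_cm + Md² gives I = 0.0044928 + (1.3)(0.732)² = 0.70106 kg m².
Thin rod: I_cm = (1/12)ML² = (1/12)(1.6)(0.29)² = 0.011213 kg m²; centre at d = 0.33 + 0.33 + 0.072 + 0.072 + 0.145 = 0.949 m, so I = I_cm + Md² gives I = 0.011213 + (1.6)(0.949)² = 1.4522 kg m².
Total I = 0.96377 + 0.70106 + 1.4522 = 3.117 kg m².

3.12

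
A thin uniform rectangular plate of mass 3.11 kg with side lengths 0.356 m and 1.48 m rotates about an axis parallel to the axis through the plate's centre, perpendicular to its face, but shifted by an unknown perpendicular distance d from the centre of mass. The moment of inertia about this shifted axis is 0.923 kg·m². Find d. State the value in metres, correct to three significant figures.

0.322

About the centre-of-mass axis, I_cm = (1/12)M(a²+b²) = (1/12)(3.11)[(0.356)² + (1.48)²] = 0.60052 kg·m².
Parallel axis theorem: I = I_cm + Md², so Md² = 0.923 − 0.60052 = 0.32248 kg·m².
d = √(0.32248 / 3.11) = 0.32201 m.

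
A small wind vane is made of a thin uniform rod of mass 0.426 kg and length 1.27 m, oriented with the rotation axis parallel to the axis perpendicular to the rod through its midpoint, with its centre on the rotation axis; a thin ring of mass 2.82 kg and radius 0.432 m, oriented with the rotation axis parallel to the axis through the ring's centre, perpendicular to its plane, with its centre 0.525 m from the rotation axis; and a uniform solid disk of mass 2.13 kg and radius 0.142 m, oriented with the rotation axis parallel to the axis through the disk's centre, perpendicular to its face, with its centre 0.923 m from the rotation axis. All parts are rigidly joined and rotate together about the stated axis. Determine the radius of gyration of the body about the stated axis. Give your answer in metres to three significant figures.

Thin rod: I_cm = (1/12)ML² = (1/12)(0.426)(1.27)² = 0.057258 kg m^2; axis through the centre, so I = 0.057258 kg m^2.
Thin ring: I_cm = MR² = (2.82)(0.432)² = 0.52628 kg m^2; centre at d = 0.525 m, so the parallel axis theorem gives I = 0.52628 + (2.82)(0.525)² = 1.3035 kg m^2.
Solid disk: I_cm = (1/2)MR² = (1/2)(2.13)(0.142)² = 0.021475 kg m^2; centre at d = 0.923 m, so the parallel axis theorem gives I = 0.021475 + (2.13)(0.923)² = 1.8361 kg m^2.
Total I = 3.1969 kg m^2; total mass M = 5.376 kg.
k = √(I/M) = √(3.1969/5.376) = 0.77114 m.

0.771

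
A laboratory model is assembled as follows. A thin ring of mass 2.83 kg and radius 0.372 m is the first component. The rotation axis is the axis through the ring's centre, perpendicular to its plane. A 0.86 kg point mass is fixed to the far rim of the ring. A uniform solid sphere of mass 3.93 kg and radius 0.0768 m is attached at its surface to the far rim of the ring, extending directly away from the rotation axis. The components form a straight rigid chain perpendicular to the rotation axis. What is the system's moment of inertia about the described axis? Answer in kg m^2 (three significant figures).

1.31

Thin ring: I_cm = MR² = (2.83)(0.372)² = 0.39163 kg m^2; axis through the centre, so I = 0.39163 kg m^2.
Point mass: I_cm = 0; centre at d = 0.372 m, so the parallel axis theorem gives I = 0 + (0.86)(0.372)² = 0.11901 kg m^2.
Solid sphere: I_cm = (2/5)MR² = (2/5)(3.93)(0.0768)² = 0.009272 kg m^2; centre at d = 0.372 + 0.0768 = 0.4488 m, so the parallel axis theorem gives I = 0.009272 + (3.93)(0.4488)² = 0.80086 kg m^2.
Total I = 0.39163 + 0.11901 + 0.80086 = 1.3115 kg m^2.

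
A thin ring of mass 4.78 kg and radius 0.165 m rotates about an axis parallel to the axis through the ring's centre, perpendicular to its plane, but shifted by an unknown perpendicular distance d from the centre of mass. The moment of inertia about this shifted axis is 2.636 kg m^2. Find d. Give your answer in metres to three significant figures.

0.724

About the centre-of-mass axis, I_cm = MR² = (4.78)(0.165)² = 0.13014 kg m^2.
Parallel axis theorem: I = I_cm + Md², so Md² = 2.636 − 0.13014 = 2.5059 kg m^2.
d = √(2.5059 / 4.78) = 0.72404 m.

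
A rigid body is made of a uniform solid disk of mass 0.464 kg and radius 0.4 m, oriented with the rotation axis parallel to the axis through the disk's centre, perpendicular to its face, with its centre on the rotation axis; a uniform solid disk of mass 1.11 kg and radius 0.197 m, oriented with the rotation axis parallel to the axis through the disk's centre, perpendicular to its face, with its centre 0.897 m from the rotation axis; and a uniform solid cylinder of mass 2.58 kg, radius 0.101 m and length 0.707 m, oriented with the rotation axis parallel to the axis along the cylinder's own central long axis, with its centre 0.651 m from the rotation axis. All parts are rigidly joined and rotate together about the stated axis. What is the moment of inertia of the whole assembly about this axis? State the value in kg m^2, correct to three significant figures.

2.06

Solid disk: I_cm = (1/2)MR² = (1/2)(0.464)(0.4)² = 0.03712 kg m^2; axis through the centre, so I = 0.03712 kg m^2.
Solid disk: I_cm = (1/2)MR² = (1/2)(1.11)(0.197)² = 0.021539 kg m^2; centre at d = 0.897 m, so the parallel axis theorem gives I = 0.021539 + (1.11)(0.897)² = 0.91465 kg m^2.
Solid cylinder: I_cm = (1/2)MR² = (1/2)(2.58)(0.101)² = 0.013159 kg m^2; centre at d = 0.651 m, so the parallel axis theorem gives I = 0.013159 + (2.58)(0.651)² = 1.1066 kg m^2.
Total I = 0.03712 + 0.91465 + 1.1066 = 2.0583 kg m^2.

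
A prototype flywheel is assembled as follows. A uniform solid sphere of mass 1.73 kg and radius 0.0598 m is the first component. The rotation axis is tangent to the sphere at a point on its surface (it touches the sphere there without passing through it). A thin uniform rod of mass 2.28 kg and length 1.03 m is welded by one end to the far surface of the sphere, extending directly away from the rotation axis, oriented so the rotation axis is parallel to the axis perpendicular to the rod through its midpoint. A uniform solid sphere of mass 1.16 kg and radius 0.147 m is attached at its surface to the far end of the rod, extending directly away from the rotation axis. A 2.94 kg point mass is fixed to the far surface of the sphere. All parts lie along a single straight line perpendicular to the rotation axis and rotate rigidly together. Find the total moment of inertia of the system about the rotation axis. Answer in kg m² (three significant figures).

9.22

Solid sphere: I_cm = (2/5)MR² = (2/5)(1.73)(0.0598)² = 0.0024746 kg m²; centre at d = 0.0598 m, so I = I_cm + Md² gives I = 0.0024746 + (1.73)(0.0598)² = 0.0086612 kg m².
Thin rod: I_cm = (1/12)ML² = (1/12)(2.28)(1.03)² = 0.20157 kg m²; centre at d = 0.0598 + 0.0598 + 0.515 = 0.6346 m, so I = I_cm + Md² gives I = 0.20157 + (2.28)(0.6346)² = 1.1198 kg m².
Solid sphere: I_cm = (2/5)MR² = (2/5)(1.16)(0.147)² = 0.010027 kg m²; centre at d = 0.0598 + 0.0598 + 0.515 + 0.515 + 0.147 = 1.2966 m, so I = I_cm + Md² gives I = 0.010027 + (1.16)(1.2966)² = 1.9602 kg m².
Point mass: I_cm = 0; centre at d = 0.0598 + 0.0598 + 0.515 + 0.515 + 0.147 + 0.147 = 1.4436 m, so I = I_cm + Md² gives I = 0 + (2.94)(1.4436)² = 6.1269 kg m².
Total I = 0.0086612 + 1.1198 + 1.9602 + 6.1269 = 9.2155 kg m².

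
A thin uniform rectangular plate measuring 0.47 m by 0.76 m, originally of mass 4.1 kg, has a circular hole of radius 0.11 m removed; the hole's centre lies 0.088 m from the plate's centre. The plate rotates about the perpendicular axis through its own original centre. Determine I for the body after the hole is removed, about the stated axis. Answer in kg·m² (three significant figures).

Unpierced body about its centre: I₀ = (1/12)M(a²+b²) = (1/12)(4.1)[(0.47)² + (0.76)²] = 0.27282 kg·m².
The removed disk has mass m = M·πr²/(ab) = (4.1)·π(0.11)²/(0.47·0.76) = 0.43632 kg (same uniform areal density).
Its moment of inertia about the rotation axis (parallel-axis theorem): I_hole = (1/2)mr² + md² = (1/2)(0.43632)(0.11)² + (0.43632)(0.088)² = 0.0060186 kg·m².
Treating the hole as negative mass, I = I₀ − I_hole = 0.27282 − 0.0060186 = 0.2668 kg·m².

0.267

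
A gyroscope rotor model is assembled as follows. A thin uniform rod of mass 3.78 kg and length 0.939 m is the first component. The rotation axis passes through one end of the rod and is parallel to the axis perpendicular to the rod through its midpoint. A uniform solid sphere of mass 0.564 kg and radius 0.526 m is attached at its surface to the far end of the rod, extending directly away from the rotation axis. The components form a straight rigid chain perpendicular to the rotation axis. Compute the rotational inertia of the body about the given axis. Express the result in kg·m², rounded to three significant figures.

Thin rod: I_cm = (1/12)ML² = (1/12)(3.78)(0.939)² = 0.27774 kg·m²; centre at d = 0.4695 m, so I = I_cm + Md² gives I = 0.27774 + (3.78)(0.4695)² = 1.111 kg·m².
Solid sphere: I_cm = (2/5)MR² = (2/5)(0.564)(0.526)² = 0.062418 kg·m²; centre at d = 0.4695 + 0.4695 + 0.526 = 1.465 m, so I = I_cm + Md² gives I = 0.062418 + (0.564)(1.465)² = 1.2729 kg·m².
Total I = 1.111 + 1.2729 = 2.3839 kg·m².

2.38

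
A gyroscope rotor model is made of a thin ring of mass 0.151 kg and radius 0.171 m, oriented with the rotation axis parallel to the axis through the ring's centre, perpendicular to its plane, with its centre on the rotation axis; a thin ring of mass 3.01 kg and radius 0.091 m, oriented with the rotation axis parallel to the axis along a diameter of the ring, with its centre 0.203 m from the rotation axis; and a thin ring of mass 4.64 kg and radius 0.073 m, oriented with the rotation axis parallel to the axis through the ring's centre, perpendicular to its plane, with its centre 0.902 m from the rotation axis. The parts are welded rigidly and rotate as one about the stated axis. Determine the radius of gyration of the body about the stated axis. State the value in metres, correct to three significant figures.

0.711

Thin ring: I_cm = MR² = (0.151)(0.171)² = 0.0044154 kg m^2; axis through the centre, so I = 0.0044154 kg m^2.
Thin ring: I_cm = (1/2)MR² = (1/2)(3.01)(0.091)² = 0.012463 kg m^2; centre at d = 0.203 m, so the parallel axis theorem gives I = 0.012463 + (3.01)(0.203)² = 0.1365 kg m^2.
Thin ring: I_cm = MR² = (4.64)(0.073)² = 0.024727 kg m^2; centre at d = 0.902 m, so the parallel axis theorem gives I = 0.024727 + (4.64)(0.902)² = 3.7998 kg m^2.
Total I = 3.9408 kg m^2; total mass M = 7.801 kg.
k = √(I/M) = √(3.9408/7.801) = 0.71075 m.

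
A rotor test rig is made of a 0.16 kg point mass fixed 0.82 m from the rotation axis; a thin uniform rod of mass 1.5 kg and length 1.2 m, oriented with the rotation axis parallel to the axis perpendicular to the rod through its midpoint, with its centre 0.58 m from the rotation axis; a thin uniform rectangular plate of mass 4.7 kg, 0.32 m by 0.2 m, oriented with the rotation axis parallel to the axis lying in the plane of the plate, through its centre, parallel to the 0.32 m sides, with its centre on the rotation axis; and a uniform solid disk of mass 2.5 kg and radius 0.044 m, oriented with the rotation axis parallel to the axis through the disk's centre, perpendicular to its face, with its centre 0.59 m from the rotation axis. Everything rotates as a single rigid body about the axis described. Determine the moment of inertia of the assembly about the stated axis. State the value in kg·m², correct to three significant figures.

1.68

Point mass: I_cm = 0; centre at d = 0.82 m, so the parallel axis theorem gives I = 0 + (0.16)(0.82)² = 0.10758 kg·m².
Thin rod: I_cm = (1/12)ML² = (1/12)(1.5)(1.2)² = 0.18 kg·m²; centre at d = 0.58 m, so the parallel axis theorem gives I = 0.18 + (1.5)(0.58)² = 0.6846 kg·m².
Rectangular plate: I_cm = (1/12)Mb² = (1/12)(4.7)(0.2)² = 0.015667 kg·m²; axis through the centre, so I = 0.015667 kg·m².
Solid disk: I_cm = (1/2)MR² = (1/2)(2.5)(0.044)² = 0.00242 kg·m²; centre at d = 0.59 m, so the parallel axis theorem gives I = 0.00242 + (2.5)(0.59)² = 0.87267 kg·m².
Total I = 0.10758 + 0.6846 + 0.015667 + 0.87267 = 1.6805 kg·m².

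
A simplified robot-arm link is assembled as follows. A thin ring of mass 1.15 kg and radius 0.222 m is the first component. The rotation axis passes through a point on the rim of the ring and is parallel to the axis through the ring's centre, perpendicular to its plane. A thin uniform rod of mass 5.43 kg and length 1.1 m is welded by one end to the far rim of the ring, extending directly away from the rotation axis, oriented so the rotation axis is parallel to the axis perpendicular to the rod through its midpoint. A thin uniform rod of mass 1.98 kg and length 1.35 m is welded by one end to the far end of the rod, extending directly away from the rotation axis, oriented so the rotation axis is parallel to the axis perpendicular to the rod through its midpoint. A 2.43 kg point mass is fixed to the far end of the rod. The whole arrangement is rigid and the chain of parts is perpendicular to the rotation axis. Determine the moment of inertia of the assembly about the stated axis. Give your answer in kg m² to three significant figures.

36.4

Thin ring: I_cm = MR² = (1.15)(0.222)² = 0.056677 kg m²; centre at d = 0.222 m, so the parallel axis theorem gives I = 0.056677 + (1.15)(0.222)² = 0.11335 kg m².
Thin rod: I_cm = (1/12)ML² = (1/12)(5.43)(1.1)² = 0.54753 kg m²; centre at d = 0.222 + 0.222 + 0.55 = 0.994 m, so the parallel axis theorem gives I = 0.54753 + (5.43)(0.994)² = 5.9126 kg m².
Thin rod: I_cm = (1/12)ML² = (1/12)(1.98)(1.35)² = 0.30071 kg m²; centre at d = 0.222 + 0.222 + 0.55 + 0.55 + 0.675 = 2.219 m, so the parallel axis theorem gives I = 0.30071 + (1.98)(2.219)² = 10.05 kg m².
Point mass: I_cm = 0; centre at d = 0.222 + 0.222 + 0.55 + 0.55 + 0.675 + 0.675 = 2.894 m, so the parallel axis theorem gives I = 0 + (2.43)(2.894)² = 20.352 kg m².
Total I = 0.11335 + 5.9126 + 10.05 + 20.352 = 36.428 kg m².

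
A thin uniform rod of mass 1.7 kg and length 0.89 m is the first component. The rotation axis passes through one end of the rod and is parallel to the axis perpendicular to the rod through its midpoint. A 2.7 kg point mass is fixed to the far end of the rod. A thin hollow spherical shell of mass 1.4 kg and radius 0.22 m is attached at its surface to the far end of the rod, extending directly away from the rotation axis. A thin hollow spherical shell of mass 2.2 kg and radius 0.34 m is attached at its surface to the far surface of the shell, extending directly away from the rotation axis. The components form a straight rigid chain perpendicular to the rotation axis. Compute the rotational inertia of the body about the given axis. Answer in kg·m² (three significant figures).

10.7

Thin rod: I_cm = (1/12)ML² = (1/12)(1.7)(0.89)² = 0.11221 kg·m²; centre at d = 0.445 m, so I = I_cm + Md² gives I = 0.11221 + (1.7)(0.445)² = 0.44886 kg·m².
Point mass: I_cm = 0; centre at d = 0.445 + 0.445 = 0.89 m, so I = I_cm + Md² gives I = 0 + (2.7)(0.89)² = 2.1387 kg·m².
Spherical shell: I_cm = (2/3)MR² = (2/3)(1.4)(0.22)² = 0.045173 kg·m²; centre at d = 0.445 + 0.445 + 0.22 = 1.11 m, so I = I_cm + Md² gives I = 0.045173 + (1.4)(1.11)² = 1.7701 kg·m².
Spherical shell: I_cm = (2/3)MR² = (2/3)(2.2)(0.34)² = 0.16955 kg·m²; centre at d = 0.445 + 0.445 + 0.22 + 0.22 + 0.34 = 1.67 m, so I = I_cm + Md² gives I = 0.16955 + (2.2)(1.67)² = 6.3051 kg·m².
Total I = 0.44886 + 2.1387 + 1.7701 + 6.3051 = 10.663 kg·m².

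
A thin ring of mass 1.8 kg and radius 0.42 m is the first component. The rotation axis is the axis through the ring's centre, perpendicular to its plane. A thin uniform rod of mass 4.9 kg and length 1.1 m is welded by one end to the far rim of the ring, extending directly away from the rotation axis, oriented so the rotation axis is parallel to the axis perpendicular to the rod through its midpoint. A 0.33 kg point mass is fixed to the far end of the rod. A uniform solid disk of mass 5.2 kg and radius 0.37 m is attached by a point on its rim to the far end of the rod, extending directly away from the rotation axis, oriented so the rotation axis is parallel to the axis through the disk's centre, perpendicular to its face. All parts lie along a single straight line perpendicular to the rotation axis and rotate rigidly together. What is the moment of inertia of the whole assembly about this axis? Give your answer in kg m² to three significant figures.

Thin ring: I_cm = MR² = (1.8)(0.42)² = 0.31752 kg m²; axis through the centre, so I = 0.31752 kg m².
Thin rod: I_cm = (1/12)ML² = (1/12)(4.9)(1.1)² = 0.49408 kg m²; centre at d = 0.42 + 0.55 = 0.97 m, so the parallel axis theorem gives I = 0.49408 + (4.9)(0.97)² = 5.1045 kg m².
Point mass: I_cm = 0; centre at d = 0.42 + 0.55 + 0.55 = 1.52 m, so the parallel axis theorem gives I = 0 + (0.33)(1.52)² = 0.76243 kg m².
Solid disk: I_cm = (1/2)MR² = (1/2)(5.2)(0.37)² = 0.35594 kg m²; centre at d = 0.42 + 0.55 + 0.55 + 0.37 = 1.89 m, so the parallel axis theorem gives I = 0.35594 + (5.2)(1.89)² = 18.931 kg m².
Total I = 0.31752 + 5.1045 + 0.76243 + 18.931 = 25.115 kg m².

25.1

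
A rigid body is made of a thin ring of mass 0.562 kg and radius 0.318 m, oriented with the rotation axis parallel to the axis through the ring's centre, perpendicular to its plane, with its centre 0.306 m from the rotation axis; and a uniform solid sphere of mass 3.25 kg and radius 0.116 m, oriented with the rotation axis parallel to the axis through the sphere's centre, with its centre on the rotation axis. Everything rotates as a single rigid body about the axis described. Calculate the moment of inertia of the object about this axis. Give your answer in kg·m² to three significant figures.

Thin ring: I_cm = MR² = (0.562)(0.318)² = 0.056832 kg·m²; centre at d = 0.306 m, so the parallel axis theorem gives I = 0.056832 + (0.562)(0.306)² = 0.10946 kg·m².
Solid sphere: I_cm = (2/5)MR² = (2/5)(3.25)(0.116)² = 0.017493 kg·m²; axis through the centre, so I = 0.017493 kg·m².
Total I = 0.10946 + 0.017493 = 0.12695 kg·m².

0.127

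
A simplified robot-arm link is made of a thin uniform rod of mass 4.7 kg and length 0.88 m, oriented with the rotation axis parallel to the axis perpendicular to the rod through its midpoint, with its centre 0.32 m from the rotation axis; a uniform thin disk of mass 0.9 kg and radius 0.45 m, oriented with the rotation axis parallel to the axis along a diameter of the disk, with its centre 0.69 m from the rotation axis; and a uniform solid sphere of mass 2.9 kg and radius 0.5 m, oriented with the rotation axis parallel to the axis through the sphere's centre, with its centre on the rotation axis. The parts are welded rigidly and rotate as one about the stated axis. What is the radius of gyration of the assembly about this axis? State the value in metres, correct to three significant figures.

0.427

Thin rod: I_cm = (1/12)ML² = (1/12)(4.7)(0.88)² = 0.30331 kg m^2; centre at d = 0.32 m, so I = I_cm + Md² gives I = 0.30331 + (4.7)(0.32)² = 0.78459 kg m^2.
Thin disk: I_cm = (1/4)MR² = (1/4)(0.9)(0.45)² = 0.045563 kg m^2; centre at d = 0.69 m, so I = I_cm + Md² gives I = 0.045563 + (0.9)(0.69)² = 0.47405 kg m^2.
Solid sphere: I_cm = (2/5)MR² = (2/5)(2.9)(0.5)² = 0.29 kg m^2; axis through the centre, so I = 0.29 kg m^2.
Total I = 1.5486 kg m^2; total mass M = 8.5 kg.
k = √(I/M) = √(1.5486/8.5) = 0.42684 m.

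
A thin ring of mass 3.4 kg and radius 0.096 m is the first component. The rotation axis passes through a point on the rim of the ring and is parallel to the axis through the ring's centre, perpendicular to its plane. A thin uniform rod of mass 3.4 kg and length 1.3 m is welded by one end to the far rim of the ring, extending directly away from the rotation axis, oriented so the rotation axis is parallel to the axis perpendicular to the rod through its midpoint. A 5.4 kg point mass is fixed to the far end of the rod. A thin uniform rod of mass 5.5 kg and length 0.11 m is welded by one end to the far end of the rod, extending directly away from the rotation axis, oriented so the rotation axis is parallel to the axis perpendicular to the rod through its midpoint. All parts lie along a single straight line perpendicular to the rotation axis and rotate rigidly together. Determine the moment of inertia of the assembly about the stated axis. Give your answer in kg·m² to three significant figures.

28.1

Thin ring: I_cm = MR² = (3.4)(0.096)² = 0.031334 kg·m²; centre at d = 0.096 m, so the parallel axis theorem gives I = 0.031334 + (3.4)(0.096)² = 0.062669 kg·m².
Thin rod: I_cm = (1/12)ML² = (1/12)(3.4)(1.3)² = 0.47883 kg·m²; centre at d = 0.096 + 0.096 + 0.65 = 0.842 m, so the parallel axis theorem gives I = 0.47883 + (3.4)(0.842)² = 2.8893 kg·m².
Point mass: I_cm = 0; centre at d = 0.096 + 0.096 + 0.65 + 0.65 = 1.492 m, so the parallel axis theorem gives I = 0 + (5.4)(1.492)² = 12.021 kg·m².
Thin rod: I_cm = (1/12)ML² = (1/12)(5.5)(0.11)² = 0.0055458 kg·m²; centre at d = 0.096 + 0.096 + 0.65 + 0.65 + 0.055 = 1.547 m, so the parallel axis theorem gives I = 0.0055458 + (5.5)(1.547)² = 13.168 kg·m².
Total I = 0.062669 + 2.8893 + 12.021 + 13.168 = 28.141 kg·m².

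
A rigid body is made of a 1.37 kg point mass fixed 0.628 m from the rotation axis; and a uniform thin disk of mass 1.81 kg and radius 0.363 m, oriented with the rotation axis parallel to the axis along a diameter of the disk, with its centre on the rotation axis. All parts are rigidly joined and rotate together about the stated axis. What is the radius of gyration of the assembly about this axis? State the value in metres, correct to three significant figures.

Point mass: I_cm = 0; centre at d = 0.628 m, so I = I_cm + Md² gives I = 0 + (1.37)(0.628)² = 0.54031 kg·m².
Thin disk: I_cm = (1/4)MR² = (1/4)(1.81)(0.363)² = 0.059625 kg·m²; axis through the centre, so I = 0.059625 kg·m².
Total I = 0.59993 kg·m²; total mass M = 3.18 kg.
k = √(I/M) = √(0.59993/3.18) = 0.43435 m.

0.434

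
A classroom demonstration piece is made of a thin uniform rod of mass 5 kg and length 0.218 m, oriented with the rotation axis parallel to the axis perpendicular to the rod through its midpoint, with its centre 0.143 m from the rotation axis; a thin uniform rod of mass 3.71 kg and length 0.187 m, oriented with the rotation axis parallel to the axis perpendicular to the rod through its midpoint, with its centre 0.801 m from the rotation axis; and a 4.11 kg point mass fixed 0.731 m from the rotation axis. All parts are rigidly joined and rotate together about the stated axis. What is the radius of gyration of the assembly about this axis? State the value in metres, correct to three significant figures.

0.606

Thin rod: I_cm = (1/12)ML² = (1/12)(5)(0.218)² = 0.019802 kg·m²; centre at d = 0.143 m, so I = I_cm + Md² gives I = 0.019802 + (5)(0.143)² = 0.12205 kg·m².
Thin rod: I_cm = (1/12)ML² = (1/12)(3.71)(0.187)² = 0.010811 kg·m²; centre at d = 0.801 m, so I = I_cm + Md² gives I = 0.010811 + (3.71)(0.801)² = 2.3912 kg·m².
Point mass: I_cm = 0; centre at d = 0.731 m, so I = I_cm + Md² gives I = 0 + (4.11)(0.731)² = 2.1962 kg·m².
Total I = 4.7094 kg·m²; total mass M = 12.82 kg.
k = √(I/M) = √(4.7094/12.82) = 0.60609 m.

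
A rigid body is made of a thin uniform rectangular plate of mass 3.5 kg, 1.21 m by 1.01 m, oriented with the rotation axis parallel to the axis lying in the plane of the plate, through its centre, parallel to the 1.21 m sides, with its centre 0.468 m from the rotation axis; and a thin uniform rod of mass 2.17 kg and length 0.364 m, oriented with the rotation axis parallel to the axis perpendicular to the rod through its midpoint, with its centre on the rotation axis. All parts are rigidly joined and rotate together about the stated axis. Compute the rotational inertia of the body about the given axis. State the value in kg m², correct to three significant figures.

Rectangular plate: I_cm = (1/12)Mb² = (1/12)(3.5)(1.01)² = 0.29753 kg m²; centre at d = 0.468 m, so the parallel axis theorem gives I = 0.29753 + (3.5)(0.468)² = 1.0641 kg m².
Thin rod: I_cm = (1/12)ML² = (1/12)(2.17)(0.364)² = 0.02396 kg m²; axis through the centre, so I = 0.02396 kg m².
Total I = 1.0641 + 0.02396 = 1.0881 kg m².

1.09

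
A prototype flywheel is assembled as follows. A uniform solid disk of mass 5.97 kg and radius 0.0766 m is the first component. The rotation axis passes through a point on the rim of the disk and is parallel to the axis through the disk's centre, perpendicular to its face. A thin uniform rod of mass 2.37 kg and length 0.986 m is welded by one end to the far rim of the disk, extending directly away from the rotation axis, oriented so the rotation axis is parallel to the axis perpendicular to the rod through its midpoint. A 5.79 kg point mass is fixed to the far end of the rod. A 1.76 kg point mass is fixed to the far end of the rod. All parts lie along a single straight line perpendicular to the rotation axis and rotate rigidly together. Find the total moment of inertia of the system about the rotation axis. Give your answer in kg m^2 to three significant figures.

11.0

Solid disk: I_cm = (1/2)MR² = (1/2)(5.97)(0.0766)² = 0.017515 kg m^2; centre at d = 0.0766 m, so I = I_cm + Md² gives I = 0.017515 + (5.97)(0.0766)² = 0.052544 kg m^2.
Thin rod: I_cm = (1/12)ML² = (1/12)(2.37)(0.986)² = 0.19201 kg m^2; centre at d = 0.0766 + 0.0766 + 0.493 = 0.6462 m, so I = I_cm + Md² gives I = 0.19201 + (2.37)(0.6462)² = 1.1817 kg m^2.
Point mass: I_cm = 0; centre at d = 0.0766 + 0.0766 + 0.493 + 0.493 = 1.1392 m, so I = I_cm + Md² gives I = 0 + (5.79)(1.1392)² = 7.5141 kg m^2.
Point mass: I_cm = 0; centre at d = 0.0766 + 0.0766 + 0.493 + 0.493 = 1.1392 m, so I = I_cm + Md² gives I = 0 + (1.76)(1.1392)² = 2.2841 kg m^2.
Total I = 0.052544 + 1.1817 + 7.5141 + 2.2841 = 11.032 kg m^2.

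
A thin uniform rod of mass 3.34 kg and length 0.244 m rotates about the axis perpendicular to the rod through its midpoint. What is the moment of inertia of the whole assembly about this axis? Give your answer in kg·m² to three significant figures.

I_cm = (1/12)ML² = (1/12)(3.34)(0.244)² = 0.016571 kg·m²; axis through the centre, so I = 0.016571 kg·m².

0.0166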